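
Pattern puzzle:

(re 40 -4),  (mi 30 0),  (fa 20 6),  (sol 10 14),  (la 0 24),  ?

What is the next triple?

For the note, runs through the solfège scale do→ti: re, mi, fa, sol, la → ti.
For the second coordinate, −10 each step: 40, 30, 20, 10, 0 → -10.
Third coordinate: -4, 0, 6, 14, 24 → 36 (differences are 4, 6, 8, … (increasing by 2 each time)).
Combining the parts gives (ti -10 36).

(ti -10 36)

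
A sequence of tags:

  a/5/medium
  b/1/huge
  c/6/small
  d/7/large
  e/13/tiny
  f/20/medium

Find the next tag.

g/33/huge

Letter: letters move forward 1 place in the alphabet, so a, b, c, d, e, f → g.
For the second component, each term is the sum of the two before it: 5, 1, 6, 7, 13, 20 → 33.
Size — repeats medium → huge → small → large → tiny: medium, huge, small, large, tiny, medium → huge.
So the next tag is g/33/huge.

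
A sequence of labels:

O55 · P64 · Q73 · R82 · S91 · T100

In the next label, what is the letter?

Letter: letters move forward 1 place in the alphabet, so O, P, Q, R, S, T → U.

U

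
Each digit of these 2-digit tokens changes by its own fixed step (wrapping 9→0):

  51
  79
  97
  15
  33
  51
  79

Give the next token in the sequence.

97

First digit: +2 each step, mod 10, so 5, 7, 9, 1, 3, 5, 7 → 9.
For the second digit, −2 each step, mod 10: 1, 9, 7, 5, 3, 1, 9 → 7.
Putting it together: 97.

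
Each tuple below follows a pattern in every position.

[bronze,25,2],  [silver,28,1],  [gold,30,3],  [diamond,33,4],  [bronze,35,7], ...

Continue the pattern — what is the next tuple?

Rank — repeats bronze → silver → gold → diamond: bronze, silver, gold, diamond, bronze → silver.
Second part: alternating steps +3, +2, +3, +2, …, so 25, 28, 30, 33, 35 → 38.
Third part: each term is the sum of the two before it, so 2, 1, 3, 4, 7 → 11.
Combining the parts gives [silver,38,11].

[silver,38,11]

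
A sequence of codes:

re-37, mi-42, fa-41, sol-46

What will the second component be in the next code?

Second component: alternating steps +5, −1, +5, −1, …, so 37, 42, 41, 46 → 45.

45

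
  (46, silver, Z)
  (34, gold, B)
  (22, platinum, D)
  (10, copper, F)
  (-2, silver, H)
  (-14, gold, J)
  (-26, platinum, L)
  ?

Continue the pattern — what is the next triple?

(-38, copper, N)

First coordinate — −12 each step: 46, 34, 22, 10, -2, -14, -26 → -38.
Metal: silver, gold, platinum, copper, silver, gold, platinum → copper (repeats silver → gold → platinum → copper).
Letter: letters move forward 2 places in the alphabet, wrapping Z→A; Z, B, D, F, H, J, L → N.
Putting it together: (-38, copper, N).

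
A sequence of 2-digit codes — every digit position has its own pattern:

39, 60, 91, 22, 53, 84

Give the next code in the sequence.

First digit: +3 each step, mod 10; 3, 6, 9, 2, 5, 8 → 1.
Second digit — +1 each step, mod 10: 9, 0, 1, 2, 3, 4 → 5.
Putting it together: 15.

15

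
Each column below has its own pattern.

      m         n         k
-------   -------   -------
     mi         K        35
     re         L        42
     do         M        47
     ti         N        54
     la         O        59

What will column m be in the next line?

sol

Column m: runs backward through the solfège scale do→ti, so mi, re, do, ti, la → sol.
Column n: letters move forward 1 place in the alphabet; K, L, M, N, O → P.
Column k goes 35, 42, 47, 54, 59 → 66 (alternating steps +7, +5, +7, +5, …).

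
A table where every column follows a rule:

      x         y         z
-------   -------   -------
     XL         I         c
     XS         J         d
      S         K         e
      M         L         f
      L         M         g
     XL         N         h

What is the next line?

XS  O  i

Column x: XL, XS, S, M, L, XL → XS (repeats XL → XS → S → M → L).
Column y: letters move forward 1 place in the alphabet; I, J, K, L, M, N → O.
Column z: letters move forward 1 place in the alphabet, so c, d, e, f, g, h → i.
Putting it together: XS  O  i.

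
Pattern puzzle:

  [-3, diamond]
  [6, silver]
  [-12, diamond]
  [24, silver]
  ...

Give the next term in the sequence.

First value: ×(-2) each step, so -3, 6, -12, 24 → -48.
Rank: alternates diamond ↔ silver, so diamond, silver, diamond, silver → diamond.
Combining the parts gives [-48, diamond].

[-48, diamond]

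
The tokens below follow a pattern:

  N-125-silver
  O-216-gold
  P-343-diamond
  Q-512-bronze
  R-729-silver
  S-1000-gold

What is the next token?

T-1331-diamond

Letter: N, O, P, Q, R, S → T (letters move forward 1 place in the alphabet).
Second component goes 125, 216, 343, 512, 729, 1000 → 1331 (perfect cubes: 5³, 6³, 7³, …).
Rank: silver, gold, diamond, bronze, silver, gold → diamond (repeats silver → gold → diamond → bronze).
So the next token is T-1331-diamond.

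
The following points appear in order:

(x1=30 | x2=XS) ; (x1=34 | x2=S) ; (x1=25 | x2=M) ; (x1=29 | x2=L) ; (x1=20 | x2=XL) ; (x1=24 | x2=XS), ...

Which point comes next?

(x1=15 | x2=S)

X1: 30, 34, 25, 29, 20, 24 → 15 (alternating steps +4, −9, +4, −9, …).
X2: repeats XS → S → M → L → XL, so XS, S, M, L, XL, XS → S.
Combining the parts gives (x1=15 | x2=S).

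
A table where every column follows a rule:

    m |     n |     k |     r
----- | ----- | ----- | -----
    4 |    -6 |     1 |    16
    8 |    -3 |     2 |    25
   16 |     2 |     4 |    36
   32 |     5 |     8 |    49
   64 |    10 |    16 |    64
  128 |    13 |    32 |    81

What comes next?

256  18  64  100

Column m: ×2 each step; 4, 8, 16, 32, 64, 128 → 256.
Column n: alternating steps +3, +5, +3, +5, …, so -6, -3, 2, 5, 10, 13 → 18.
For the column k, ×2 each step: 1, 2, 4, 8, 16, 32 → 64.
Column r goes 16, 25, 36, 49, 64, 81 → 100 (perfect squares: 4², 5², 6², …).
Combining the parts gives 256  18  64  100.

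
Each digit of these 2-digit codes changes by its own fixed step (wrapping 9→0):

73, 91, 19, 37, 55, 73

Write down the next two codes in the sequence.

91, 19

First digit goes 7, 9, 1, 3, 5, 7 → 9 → 1 (+2 each step, mod 10).
Second digit: −2 each step, mod 10; 3, 1, 9, 7, 5, 3 → 1 → 9.
Putting the parts together: 91 and then 19.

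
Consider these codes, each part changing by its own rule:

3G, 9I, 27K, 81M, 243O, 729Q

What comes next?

First component goes 3, 9, 27, 81, 243, 729 → 2187 (×3 each step).
Letter goes G, I, K, M, O, Q → S (letters move forward 2 places in the alphabet).
Putting it together: 2187S.

2187S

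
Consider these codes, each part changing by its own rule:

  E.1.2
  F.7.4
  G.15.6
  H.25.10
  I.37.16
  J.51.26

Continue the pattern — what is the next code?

For the letter, letters move forward 1 place in the alphabet: E, F, G, H, I, J → K.
Second component — differences are 6, 8, 10, … (increasing by 2 each time): 1, 7, 15, 25, 37, 51 → 67.
Third component: 2, 4, 6, 10, 16, 26 → 42 (each term is the sum of the two before it).
So the next code is K.67.42.

K.67.42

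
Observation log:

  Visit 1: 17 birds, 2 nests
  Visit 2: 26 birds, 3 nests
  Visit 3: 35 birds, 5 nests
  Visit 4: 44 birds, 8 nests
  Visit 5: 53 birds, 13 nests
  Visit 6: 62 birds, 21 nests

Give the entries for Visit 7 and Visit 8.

71 birds, 34 nests; 80 birds, 55 nests

Birds: +9 each step, so 17, 26, 35, 44, 53, 62 → 71 → 80.
Nests — each term is the sum of the two before it: 2, 3, 5, 8, 13, 21 → 34 → 55.
Putting the parts together: 71 birds, 34 nests and then 80 birds, 55 nests.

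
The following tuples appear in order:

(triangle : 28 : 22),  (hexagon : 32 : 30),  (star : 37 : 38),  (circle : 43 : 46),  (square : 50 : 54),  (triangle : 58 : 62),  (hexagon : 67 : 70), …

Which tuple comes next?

(star : 77 : 78)

Shape: repeats triangle → hexagon → star → circle → square; triangle, hexagon, star, circle, square, triangle, hexagon → star.
For the second part, differences are 4, 5, 6, … (increasing by 1 each time): 28, 32, 37, 43, 50, 58, 67 → 77.
For the third part, +8 each step: 22, 30, 38, 46, 54, 62, 70 → 78.
Putting it together: (star : 77 : 78).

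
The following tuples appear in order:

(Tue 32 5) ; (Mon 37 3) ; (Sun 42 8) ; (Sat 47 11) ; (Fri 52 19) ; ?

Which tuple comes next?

(Thu 57 30)

Day: runs backward through the weekdays Mon→Sun, so Tue, Mon, Sun, Sat, Fri → Thu.
For the second coordinate, +5 each step: 32, 37, 42, 47, 52 → 57.
Third coordinate — each term is the sum of the two before it: 5, 3, 8, 11, 19 → 30.
So the next tuple is (Thu 57 30).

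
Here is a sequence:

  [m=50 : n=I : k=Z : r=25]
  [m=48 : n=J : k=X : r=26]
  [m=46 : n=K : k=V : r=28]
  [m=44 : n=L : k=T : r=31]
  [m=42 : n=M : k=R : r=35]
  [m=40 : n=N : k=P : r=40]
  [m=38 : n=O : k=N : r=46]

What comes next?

M goes 50, 48, 46, 44, 42, 40, 38 → 36 (−2 each step).
N goes I, J, K, L, M, N, O → P (letters move forward 1 place in the alphabet).
K goes Z, X, V, T, R, P, N → L (letters move back 2 places in the alphabet).
R — differences are 1, 2, 3, … (increasing by 1 each time): 25, 26, 28, 31, 35, 40, 46 → 53.
Putting it together: [m=36 : n=P : k=L : r=53].

[m=36 : n=P : k=L : r=53]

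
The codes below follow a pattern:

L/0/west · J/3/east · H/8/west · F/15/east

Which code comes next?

D/24/west

For the letter, letters move back 2 places in the alphabet: L, J, H, F → D.
Second component — differences are 3, 5, 7, … (increasing by 2 each time): 0, 3, 8, 15 → 24.
Direction: alternates west ↔ east; west, east, west, east → west.
Putting it together: D/24/west.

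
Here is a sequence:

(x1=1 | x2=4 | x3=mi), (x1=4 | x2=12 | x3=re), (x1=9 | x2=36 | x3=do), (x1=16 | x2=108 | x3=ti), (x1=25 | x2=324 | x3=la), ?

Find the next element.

(x1=36 | x2=972 | x3=sol)

X1 goes 1, 4, 9, 16, 25 → 36 (perfect squares: 1², 2², 3², …).
X2: ×3 each step, so 4, 12, 36, 108, 324 → 972.
X3: runs backward through the solfège scale do→ti; mi, re, do, ti, la → sol.
Putting it together: (x1=36 | x2=972 | x3=sol).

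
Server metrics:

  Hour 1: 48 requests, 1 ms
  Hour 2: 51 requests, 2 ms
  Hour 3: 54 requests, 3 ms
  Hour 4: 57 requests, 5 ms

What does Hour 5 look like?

60 requests, 8 ms

Requests: 48, 51, 54, 57 → 60 (+3 each step).
Ms goes 1, 2, 3, 5 → 8 (each term is the sum of the two before it).
Combining the parts gives 60 requests, 8 ms.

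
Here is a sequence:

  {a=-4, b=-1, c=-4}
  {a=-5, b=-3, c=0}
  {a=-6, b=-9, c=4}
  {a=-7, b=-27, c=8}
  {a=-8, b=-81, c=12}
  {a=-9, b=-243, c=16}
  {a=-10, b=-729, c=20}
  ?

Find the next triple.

A goes -4, -5, -6, -7, -8, -9, -10 → -11 (−1 each step).
B: ×3 each step, so -1, -3, -9, -27, -81, -243, -729 → -2187.
C: +4 each step, so -4, 0, 4, 8, 12, 16, 20 → 24.
Putting it together: {a=-11, b=-2187, c=24}.

{a=-11, b=-2187, c=24}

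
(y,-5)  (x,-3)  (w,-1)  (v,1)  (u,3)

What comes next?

Letter: letters move back 1 place in the alphabet, so y, x, w, v, u → t.
Second component: -5, -3, -1, 1, 3 → 5 (+2 each step).
Combining the parts gives (t,5).

(t,5)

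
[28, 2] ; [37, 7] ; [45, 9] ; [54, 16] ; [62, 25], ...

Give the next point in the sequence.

First component goes 28, 37, 45, 54, 62 → 71 (alternating steps +9, +8, +9, +8, …).
Second component: 2, 7, 9, 16, 25 → 41 (each term is the sum of the two before it).
Putting it together: [71, 41].

[71, 41]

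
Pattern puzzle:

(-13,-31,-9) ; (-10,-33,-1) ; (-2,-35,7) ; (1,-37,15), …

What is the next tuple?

First coordinate goes -13, -10, -2, 1 → 9 (alternating steps +3, +8, +3, +8, …).
Second coordinate — −2 each step: -31, -33, -35, -37 → -39.
Third coordinate: +8 each step; -9, -1, 7, 15 → 23.
Combining the parts gives (9,-39,23).

(9,-39,23)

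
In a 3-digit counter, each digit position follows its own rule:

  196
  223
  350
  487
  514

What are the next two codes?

First digit goes 1, 2, 3, 4, 5 → 6 → 7 (+1 each step, mod 10).
Second digit: 9, 2, 5, 8, 1 → 4 → 7 (+3 each step, mod 10).
Third digit: −3 each step, mod 10; 6, 3, 0, 7, 4 → 1 → 8.
Putting the parts together: 641 and then 778.

641, 778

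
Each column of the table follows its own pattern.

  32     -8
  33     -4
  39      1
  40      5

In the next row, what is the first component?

46

First component — alternating steps +1, +6, +1, +6, …: 32, 33, 39, 40 → 46.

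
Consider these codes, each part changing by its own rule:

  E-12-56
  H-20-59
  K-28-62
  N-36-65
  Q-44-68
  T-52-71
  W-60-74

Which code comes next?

Z-68-77

Letter: E, H, K, N, Q, T, W → Z (letters move forward 3 places in the alphabet).
Second component goes 12, 20, 28, 36, 44, 52, 60 → 68 (+8 each step).
Third component goes 56, 59, 62, 65, 68, 71, 74 → 77 (+3 each step).
Combining the parts gives Z-68-77.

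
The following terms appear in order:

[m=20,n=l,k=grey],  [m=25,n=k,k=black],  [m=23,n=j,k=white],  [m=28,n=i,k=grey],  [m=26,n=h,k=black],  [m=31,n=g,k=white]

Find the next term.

For the m, alternating steps +5, −2, +5, −2, …: 20, 25, 23, 28, 26, 31 → 29.
N — letters move back 1 place in the alphabet: l, k, j, i, h, g → f.
K: repeats grey → black → white; grey, black, white, grey, black, white → grey.
Putting it together: [m=29,n=f,k=grey].

[m=29,n=f,k=grey]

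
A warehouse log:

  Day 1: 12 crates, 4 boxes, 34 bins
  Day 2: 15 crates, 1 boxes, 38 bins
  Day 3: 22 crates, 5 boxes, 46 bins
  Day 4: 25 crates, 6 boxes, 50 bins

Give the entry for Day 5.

32 crates, 11 boxes, 58 bins

Crates: 12, 15, 22, 25 → 32 (alternating steps +3, +7, +3, +7, …).
Boxes: each term is the sum of the two before it, so 4, 1, 5, 6 → 11.
Bins: alternating steps +4, +8, +4, +8, …; 34, 38, 46, 50 → 58.
Putting it together: 32 crates, 11 boxes, 58 bins.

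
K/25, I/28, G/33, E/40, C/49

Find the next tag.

Letter goes K, I, G, E, C → A (letters move back 2 places in the alphabet).
Second component: differences are 3, 5, 7, … (increasing by 2 each time); 25, 28, 33, 40, 49 → 60.
Combining the parts gives A/60.

A/60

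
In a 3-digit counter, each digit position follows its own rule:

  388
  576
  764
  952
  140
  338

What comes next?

First digit — +2 each step, mod 10: 3, 5, 7, 9, 1, 3 → 5.
Second digit: −1 each step, mod 10; 8, 7, 6, 5, 4, 3 → 2.
Third digit — −2 each step, mod 10: 8, 6, 4, 2, 0, 8 → 6.
Combining the parts gives 526.

526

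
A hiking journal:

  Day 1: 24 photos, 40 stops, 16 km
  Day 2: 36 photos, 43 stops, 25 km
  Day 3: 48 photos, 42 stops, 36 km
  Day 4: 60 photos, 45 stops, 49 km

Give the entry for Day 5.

Photos — +12 each step: 24, 36, 48, 60 → 72.
For the stops, alternating steps +3, −1, +3, −1, …: 40, 43, 42, 45 → 44.
Km goes 16, 25, 36, 49 → 64 (perfect squares: 4², 5², 6², …).
So the next record is 72 photos, 44 stops, 64 km.

72 photos, 44 stops, 64 km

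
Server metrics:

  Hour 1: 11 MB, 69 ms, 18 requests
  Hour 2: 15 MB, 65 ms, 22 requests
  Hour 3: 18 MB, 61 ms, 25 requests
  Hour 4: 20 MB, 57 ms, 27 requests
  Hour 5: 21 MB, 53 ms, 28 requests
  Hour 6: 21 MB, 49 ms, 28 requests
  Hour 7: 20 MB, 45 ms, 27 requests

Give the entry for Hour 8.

18 MB, 41 ms, 25 requests

For the MB, differences are 4, 3, 2, … (decreasing by 1 each time): 11, 15, 18, 20, 21, 21, 20 → 18.
Ms — −4 each step: 69, 65, 61, 57, 53, 49, 45 → 41.
Requests: always 7 more than the MB, so 18, 22, 25, 27, 28, 28, 27 → 25.
So the next row is 18 MB, 41 ms, 25 requests.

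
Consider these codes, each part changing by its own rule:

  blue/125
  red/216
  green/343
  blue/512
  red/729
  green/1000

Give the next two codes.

blue/1331, red/1728

Colour: blue, red, green, blue, red, green → blue → red (repeats blue → red → green).
For the second component, perfect cubes: 5³, 6³, 7³, …: 125, 216, 343, 512, 729, 1000 → 1331 → 1728.
So the next two codes are blue/1331 and red/1728.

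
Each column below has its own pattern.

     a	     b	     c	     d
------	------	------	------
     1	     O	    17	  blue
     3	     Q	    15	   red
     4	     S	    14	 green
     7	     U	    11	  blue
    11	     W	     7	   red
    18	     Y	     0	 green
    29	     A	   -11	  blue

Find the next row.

47  C  -29  red

Column a: each term is the sum of the two before it, so 1, 3, 4, 7, 11, 18, 29 → 47.
For the column b, letters move forward 2 places in the alphabet, wrapping Z→A: O, Q, S, U, W, Y, A → C.
For the column c, together with the column a always sums to 18: 17, 15, 14, 11, 7, 0, -11 → -29.
Column d: blue, red, green, blue, red, green, blue → red (repeats blue → red → green).
Combining the parts gives 47  C  -29  red.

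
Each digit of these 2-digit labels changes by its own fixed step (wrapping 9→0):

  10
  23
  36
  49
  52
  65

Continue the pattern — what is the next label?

78

First digit: 1, 2, 3, 4, 5, 6 → 7 (+1 each step, mod 10).
Second digit goes 0, 3, 6, 9, 2, 5 → 8 (+3 each step, mod 10).
Combining the parts gives 78.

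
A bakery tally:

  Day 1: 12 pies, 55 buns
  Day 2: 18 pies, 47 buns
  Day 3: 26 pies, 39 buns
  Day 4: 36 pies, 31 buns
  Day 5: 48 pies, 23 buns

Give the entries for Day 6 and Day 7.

62 pies, 15 buns; 78 pies, 7 buns

For the pies, differences are 6, 8, 10, … (increasing by 2 each time): 12, 18, 26, 36, 48 → 62 → 78.
For the buns, −8 each step: 55, 47, 39, 31, 23 → 15 → 7.
So the next two lines are 62 pies, 15 buns and 78 pies, 7 buns.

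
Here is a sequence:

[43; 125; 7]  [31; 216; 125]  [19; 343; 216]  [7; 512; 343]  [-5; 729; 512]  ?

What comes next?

First coordinate: 43, 31, 19, 7, -5 → -17 (−12 each step).
Second coordinate: perfect cubes: 5³, 6³, 7³, …; 125, 216, 343, 512, 729 → 1000.
Third coordinate goes 7, 125, 216, 343, 512 → 729 (always the previous value of the second coordinate).
Putting it together: [-17; 1000; 729].

[-17; 1000; 729]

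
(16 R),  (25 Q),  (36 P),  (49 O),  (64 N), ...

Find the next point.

(81 M)

First part: perfect squares: 4², 5², 6², …, so 16, 25, 36, 49, 64 → 81.
Letter: letters move back 1 place in the alphabet, so R, Q, P, O, N → M.
Combining the parts gives (81 M).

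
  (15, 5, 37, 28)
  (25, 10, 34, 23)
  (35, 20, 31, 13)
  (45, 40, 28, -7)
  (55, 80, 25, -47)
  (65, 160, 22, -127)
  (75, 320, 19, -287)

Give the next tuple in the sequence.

First slot: 15, 25, 35, 45, 55, 65, 75 → 85 (+10 each step).
Second slot goes 5, 10, 20, 40, 80, 160, 320 → 640 (×2 each step).
Third slot: −3 each step, so 37, 34, 31, 28, 25, 22, 19 → 16.
Fourth slot goes 28, 23, 13, -7, -47, -127, -287 → -607 (together with the second slot always sums to 33).
Combining the parts gives (85, 640, 16, -607).

(85, 640, 16, -607)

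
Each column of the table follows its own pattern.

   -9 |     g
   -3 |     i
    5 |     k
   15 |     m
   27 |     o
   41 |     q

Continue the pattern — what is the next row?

First component goes -9, -3, 5, 15, 27, 41 → 57 (differences are 6, 8, 10, … (increasing by 2 each time)).
Letter: letters move forward 2 places in the alphabet; g, i, k, m, o, q → s.
Putting it together: 57  s.

57  s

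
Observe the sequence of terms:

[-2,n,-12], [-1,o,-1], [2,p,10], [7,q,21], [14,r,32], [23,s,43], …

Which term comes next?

First coordinate: -2, -1, 2, 7, 14, 23 → 34 (differences are 1, 3, 5, … (increasing by 2 each time)).
Letter: n, o, p, q, r, s → t (letters move forward 1 place in the alphabet).
Third coordinate: +11 each step; -12, -1, 10, 21, 32, 43 → 54.
Combining the parts gives [34,t,54].

[34,t,54]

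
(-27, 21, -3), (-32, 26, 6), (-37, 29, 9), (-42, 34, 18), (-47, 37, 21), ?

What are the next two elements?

(-52, 42, 30), (-57, 45, 33)

First part goes -27, -32, -37, -42, -47 → -52 → -57 (−5 each step).
Second part: alternating steps +5, +3, +5, +3, …, so 21, 26, 29, 34, 37 → 42 → 45.
For the third part, alternating steps +9, +3, +9, +3, …: -3, 6, 9, 18, 21 → 30 → 33.
Putting the parts together: (-52, 42, 30) and then (-57, 45, 33).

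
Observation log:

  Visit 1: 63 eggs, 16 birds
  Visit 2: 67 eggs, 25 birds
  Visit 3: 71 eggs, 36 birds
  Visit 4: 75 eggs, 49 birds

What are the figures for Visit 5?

79 eggs, 64 birds

Eggs — +4 each step: 63, 67, 71, 75 → 79.
For the birds, perfect squares: 4², 5², 6², …: 16, 25, 36, 49 → 64.
So the next row is 79 eggs, 64 birds.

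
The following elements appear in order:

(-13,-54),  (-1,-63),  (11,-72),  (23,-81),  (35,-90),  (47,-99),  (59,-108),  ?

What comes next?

First part goes -13, -1, 11, 23, 35, 47, 59 → 71 (+12 each step).
Second part: −9 each step, so -54, -63, -72, -81, -90, -99, -108 → -117.
So the next element is (71,-117).

(71,-117)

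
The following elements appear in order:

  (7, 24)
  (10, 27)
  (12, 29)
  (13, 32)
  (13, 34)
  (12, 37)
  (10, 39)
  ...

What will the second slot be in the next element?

42

For the first slot, differences are 3, 2, 1, … (decreasing by 1 each time): 7, 10, 12, 13, 13, 12, 10 → 7.
Second slot goes 24, 27, 29, 32, 34, 37, 39 → 42 (alternating steps +3, +2, +3, +2, …).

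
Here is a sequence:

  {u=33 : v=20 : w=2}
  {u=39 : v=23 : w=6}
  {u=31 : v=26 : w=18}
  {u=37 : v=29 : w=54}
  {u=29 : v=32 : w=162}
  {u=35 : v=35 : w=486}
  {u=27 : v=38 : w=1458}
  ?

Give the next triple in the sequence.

U: alternating steps +6, −8, +6, −8, …; 33, 39, 31, 37, 29, 35, 27 → 33.
V: +3 each step, so 20, 23, 26, 29, 32, 35, 38 → 41.
W — ×3 each step: 2, 6, 18, 54, 162, 486, 1458 → 4374.
So the next triple is {u=33 : v=41 : w=4374}.

{u=33 : v=41 : w=4374}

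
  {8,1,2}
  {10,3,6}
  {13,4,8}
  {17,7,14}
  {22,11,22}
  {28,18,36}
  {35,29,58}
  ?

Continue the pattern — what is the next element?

{43,47,94}

For the first value, differences are 2, 3, 4, … (increasing by 1 each time): 8, 10, 13, 17, 22, 28, 35 → 43.
Second value goes 1, 3, 4, 7, 11, 18, 29 → 47 (each term is the sum of the two before it).
Third value goes 2, 6, 8, 14, 22, 36, 58 → 94 (always 2 × the second value).
Putting it together: {43,47,94}.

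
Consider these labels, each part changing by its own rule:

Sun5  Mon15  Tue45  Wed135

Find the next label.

For the day, runs through the weekdays Mon→Sun: Sun, Mon, Tue, Wed → Thu.
For the second component, ×3 each step: 5, 15, 45, 135 → 405.
So the next label is Thu405.

Thu405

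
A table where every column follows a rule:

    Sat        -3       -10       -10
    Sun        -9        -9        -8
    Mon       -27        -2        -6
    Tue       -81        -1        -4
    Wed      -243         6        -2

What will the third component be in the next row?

7

For the day, runs through the weekdays Mon→Sun: Sat, Sun, Mon, Tue, Wed → Thu.
Second component goes -3, -9, -27, -81, -243 → -729 (×3 each step).
Third component — alternating steps +1, +7, +1, +7, …: -10, -9, -2, -1, 6 → 7.
Fourth component: -10, -8, -6, -4, -2 → 0 (+2 each step).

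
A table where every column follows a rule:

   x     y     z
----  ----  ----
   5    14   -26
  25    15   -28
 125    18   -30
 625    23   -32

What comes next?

For the column x, ×5 each step: 5, 25, 125, 625 → 3125.
For the column y, differences are 1, 3, 5, … (increasing by 2 each time): 14, 15, 18, 23 → 30.
Column z — −2 each step: -26, -28, -30, -32 → -34.
Combining the parts gives 3125  30  -34.

3125  30  -34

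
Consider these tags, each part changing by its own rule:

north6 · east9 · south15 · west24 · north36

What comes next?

east51

For the direction, repeats north → east → south → west: north, east, south, west, north → east.
For the second component, differences are 3, 6, 9, … (increasing by 3 each time): 6, 9, 15, 24, 36 → 51.
Putting it together: east51.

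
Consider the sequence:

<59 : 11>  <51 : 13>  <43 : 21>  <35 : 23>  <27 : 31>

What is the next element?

<19 : 33>

First value goes 59, 51, 43, 35, 27 → 19 (−8 each step).
Second value: alternating steps +2, +8, +2, +8, …; 11, 13, 21, 23, 31 → 33.
Putting it together: <19 : 33>.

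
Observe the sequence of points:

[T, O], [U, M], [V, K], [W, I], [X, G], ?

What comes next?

First letter goes T, U, V, W, X → Y (letters move forward 1 place in the alphabet).
Second letter: O, M, K, I, G → E (letters move back 2 places in the alphabet).
Combining the parts gives [Y, E].

[Y, E]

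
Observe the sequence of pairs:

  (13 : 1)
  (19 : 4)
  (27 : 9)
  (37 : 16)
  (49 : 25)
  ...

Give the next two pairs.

First entry goes 13, 19, 27, 37, 49 → 63 → 79 (differences are 6, 8, 10, … (increasing by 2 each time)).
Second entry: perfect squares: 1², 2², 3², …, so 1, 4, 9, 16, 25 → 36 → 49.
So the next two pairs are (63 : 36) and (79 : 49).

(63 : 36), (79 : 49)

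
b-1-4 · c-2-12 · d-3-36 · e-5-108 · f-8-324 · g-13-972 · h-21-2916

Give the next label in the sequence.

Letter: b, c, d, e, f, g, h → i (letters move forward 1 place in the alphabet).
For the second component, each term is the sum of the two before it: 1, 2, 3, 5, 8, 13, 21 → 34.
Third component: 4, 12, 36, 108, 324, 972, 2916 → 8748 (×3 each step).
Putting it together: i-34-8748.

i-34-8748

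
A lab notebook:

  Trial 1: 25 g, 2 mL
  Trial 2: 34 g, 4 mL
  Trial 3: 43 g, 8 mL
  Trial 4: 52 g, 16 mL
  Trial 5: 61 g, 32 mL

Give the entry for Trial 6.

70 g, 64 mL

G: 25, 34, 43, 52, 61 → 70 (+9 each step).
ML goes 2, 4, 8, 16, 32 → 64 (×2 each step).
Putting it together: 70 g, 64 mL.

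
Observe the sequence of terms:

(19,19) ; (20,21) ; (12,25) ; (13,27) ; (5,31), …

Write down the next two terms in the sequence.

(6,33), (-2,37)

For the first slot, alternating steps +1, −8, +1, −8, …: 19, 20, 12, 13, 5 → 6 → -2.
Second slot: alternating steps +2, +4, +2, +4, …, so 19, 21, 25, 27, 31 → 33 → 37.
So the next two terms are (6,33) and (-2,37).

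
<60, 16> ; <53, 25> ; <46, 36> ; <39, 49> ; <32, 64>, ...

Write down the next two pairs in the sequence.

First value goes 60, 53, 46, 39, 32 → 25 → 18 (−7 each step).
Second value — perfect squares: 4², 5², 6², …: 16, 25, 36, 49, 64 → 81 → 100.
So the next two pairs are <25, 81> and <18, 100>.

<25, 81>, <18, 100>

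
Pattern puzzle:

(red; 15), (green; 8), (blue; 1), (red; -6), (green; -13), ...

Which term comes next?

(blue; -20)

Colour: repeats red → green → blue; red, green, blue, red, green → blue.
Second entry: −7 each step; 15, 8, 1, -6, -13 → -20.
Putting it together: (blue; -20).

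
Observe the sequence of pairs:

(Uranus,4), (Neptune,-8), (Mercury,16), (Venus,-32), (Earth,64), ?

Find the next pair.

For the planet, runs through the planets Mercury→Neptune: Uranus, Neptune, Mercury, Venus, Earth → Mars.
Second coordinate: ×(-2) each step; 4, -8, 16, -32, 64 → -128.
So the next pair is (Mars,-128).

(Mars,-128)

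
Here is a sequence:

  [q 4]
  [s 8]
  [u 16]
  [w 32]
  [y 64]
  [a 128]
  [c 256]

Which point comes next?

[e 512]

For the letter, letters move forward 2 places in the alphabet, wrapping Z→A: q, s, u, w, y, a, c → e.
For the second part, ×2 each step: 4, 8, 16, 32, 64, 128, 256 → 512.
So the next point is [e 512].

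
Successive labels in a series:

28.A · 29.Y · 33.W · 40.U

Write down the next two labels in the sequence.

First component — differences are 1, 4, 7, … (increasing by 3 each time): 28, 29, 33, 40 → 50 → 63.
Letter: letters move back 2 places in the alphabet, wrapping A→Z; A, Y, W, U → S → Q.
So the next two labels are 50.S and 63.Q.

50.S, 63.Q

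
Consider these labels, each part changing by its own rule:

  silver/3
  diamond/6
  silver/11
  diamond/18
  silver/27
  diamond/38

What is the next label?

Rank: silver, diamond, silver, diamond, silver, diamond → silver (alternates silver ↔ diamond).
Second component: 3, 6, 11, 18, 27, 38 → 51 (differences are 3, 5, 7, … (increasing by 2 each time)).
Putting it together: silver/51.

silver/51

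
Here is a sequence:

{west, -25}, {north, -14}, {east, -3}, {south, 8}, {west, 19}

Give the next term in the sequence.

{north, 30}

Direction: repeats west → north → east → south; west, north, east, south, west → north.
Second value: -25, -14, -3, 8, 19 → 30 (+11 each step).
So the next term is {north, 30}.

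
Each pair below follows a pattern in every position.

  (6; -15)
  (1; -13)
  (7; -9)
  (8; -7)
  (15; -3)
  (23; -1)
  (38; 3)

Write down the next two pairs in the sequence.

(61; 5), (99; 9)

First value goes 6, 1, 7, 8, 15, 23, 38 → 61 → 99 (each term is the sum of the two before it).
Second value — alternating steps +2, +4, +2, +4, …: -15, -13, -9, -7, -3, -1, 3 → 5 → 9.
Putting the parts together: (61; 5) and then (99; 9).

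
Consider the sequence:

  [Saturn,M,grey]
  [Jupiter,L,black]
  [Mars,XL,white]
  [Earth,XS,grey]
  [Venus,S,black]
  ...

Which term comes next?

For the planet, runs backward through the planets Mercury→Neptune: Saturn, Jupiter, Mars, Earth, Venus → Mercury.
Size goes M, L, XL, XS, S → M (runs through clothing sizes XS→XL).
Shade: repeats grey → black → white; grey, black, white, grey, black → white.
So the next term is [Mercury,M,white].

[Mercury,M,white]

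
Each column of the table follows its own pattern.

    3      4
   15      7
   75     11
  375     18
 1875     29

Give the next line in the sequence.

For the first component, ×5 each step: 3, 15, 75, 375, 1875 → 9375.
Second component: 4, 7, 11, 18, 29 → 47 (each term is the sum of the two before it).
Putting it together: 9375  47.

9375  47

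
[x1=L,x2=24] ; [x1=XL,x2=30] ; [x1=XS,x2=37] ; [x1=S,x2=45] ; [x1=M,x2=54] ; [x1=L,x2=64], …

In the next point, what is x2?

75

X1 goes L, XL, XS, S, M, L → XL (repeats L → XL → XS → S → M).
X2: differences are 6, 7, 8, … (increasing by 1 each time); 24, 30, 37, 45, 54, 64 → 75.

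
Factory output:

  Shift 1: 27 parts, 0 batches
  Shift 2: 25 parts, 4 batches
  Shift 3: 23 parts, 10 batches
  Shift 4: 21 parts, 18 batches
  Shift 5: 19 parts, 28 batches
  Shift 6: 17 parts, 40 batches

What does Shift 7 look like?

Parts: −2 each step, so 27, 25, 23, 21, 19, 17 → 15.
Batches: differences are 4, 6, 8, … (increasing by 2 each time); 0, 4, 10, 18, 28, 40 → 54.
So the next record is 15 parts, 54 batches.

15 parts, 54 batches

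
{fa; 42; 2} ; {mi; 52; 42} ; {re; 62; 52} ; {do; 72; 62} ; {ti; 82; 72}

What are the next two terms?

Note goes fa, mi, re, do, ti → la → sol (runs backward through the solfège scale do→ti).
Second entry: +10 each step, so 42, 52, 62, 72, 82 → 92 → 102.
Third entry — always the previous value of the second entry: 2, 42, 52, 62, 72 → 82 → 92.
So the next two terms are {la; 92; 82} and {sol; 102; 92}.

{la; 92; 82}, {sol; 102; 92}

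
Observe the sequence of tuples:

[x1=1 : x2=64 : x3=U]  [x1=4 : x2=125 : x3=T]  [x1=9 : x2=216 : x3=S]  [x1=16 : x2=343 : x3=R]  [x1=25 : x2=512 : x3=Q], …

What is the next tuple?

[x1=36 : x2=729 : x3=P]

X1: perfect squares: 1², 2², 3², …; 1, 4, 9, 16, 25 → 36.
X2: perfect cubes: 4³, 5³, 6³, …; 64, 125, 216, 343, 512 → 729.
X3: letters move back 1 place in the alphabet, so U, T, S, R, Q → P.
Combining the parts gives [x1=36 : x2=729 : x3=P].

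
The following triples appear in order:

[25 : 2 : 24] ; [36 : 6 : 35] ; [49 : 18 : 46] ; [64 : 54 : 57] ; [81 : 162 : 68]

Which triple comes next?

[100 : 486 : 79]

First component — perfect squares: 5², 6², 7², …: 25, 36, 49, 64, 81 → 100.
Second component: ×3 each step; 2, 6, 18, 54, 162 → 486.
Third component goes 24, 35, 46, 57, 68 → 79 (+11 each step).
So the next triple is [100 : 486 : 79].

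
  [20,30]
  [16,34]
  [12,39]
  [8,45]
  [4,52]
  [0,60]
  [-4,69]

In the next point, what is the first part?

-8

First part: −4 each step, so 20, 16, 12, 8, 4, 0, -4 → -8.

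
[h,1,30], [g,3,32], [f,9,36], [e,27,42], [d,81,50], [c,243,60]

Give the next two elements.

[b,729,72], [a,2187,86]

Letter: h, g, f, e, d, c → b → a (letters move back 1 place in the alphabet).
For the second slot, ×3 each step: 1, 3, 9, 27, 81, 243 → 729 → 2187.
Third slot goes 30, 32, 36, 42, 50, 60 → 72 → 86 (differences are 2, 4, 6, … (increasing by 2 each time)).
So the next two elements are [b,729,72] and [a,2187,86].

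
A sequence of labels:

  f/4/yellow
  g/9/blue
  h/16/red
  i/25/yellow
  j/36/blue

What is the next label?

Letter — letters move forward 1 place in the alphabet: f, g, h, i, j → k.
Second component: perfect squares: 2², 3², 4², …; 4, 9, 16, 25, 36 → 49.
For the colour, repeats yellow → blue → red: yellow, blue, red, yellow, blue → red.
Combining the parts gives k/49/red.

k/49/red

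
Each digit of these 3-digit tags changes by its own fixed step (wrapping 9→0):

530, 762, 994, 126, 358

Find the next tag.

580

First digit goes 5, 7, 9, 1, 3 → 5 (+2 each step, mod 10).
Second digit: +3 each step, mod 10, so 3, 6, 9, 2, 5 → 8.
Third digit: +2 each step, mod 10, so 0, 2, 4, 6, 8 → 0.
Putting it together: 580.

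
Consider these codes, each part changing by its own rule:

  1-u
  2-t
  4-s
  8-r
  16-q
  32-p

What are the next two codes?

64-o then 128-n

First component: ×2 each step, so 1, 2, 4, 8, 16, 32 → 64 → 128.
Letter: u, t, s, r, q, p → o → n (letters move back 1 place in the alphabet).
Putting the parts together: 64-o and then 128-n.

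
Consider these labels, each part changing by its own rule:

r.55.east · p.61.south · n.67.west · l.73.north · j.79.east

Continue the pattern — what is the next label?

h.85.south

Letter: letters move back 2 places in the alphabet, so r, p, n, l, j → h.
Second component: +6 each step; 55, 61, 67, 73, 79 → 85.
Direction goes east, south, west, north, east → south (repeats east → south → west → north).
Combining the parts gives h.85.south.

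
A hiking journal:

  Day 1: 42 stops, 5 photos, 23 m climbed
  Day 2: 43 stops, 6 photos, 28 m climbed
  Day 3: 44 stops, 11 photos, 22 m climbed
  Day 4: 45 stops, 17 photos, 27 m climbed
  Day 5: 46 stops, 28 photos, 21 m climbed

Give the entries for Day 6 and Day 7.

47 stops, 45 photos, 26 m climbed; 48 stops, 73 photos, 20 m climbed

Stops goes 42, 43, 44, 45, 46 → 47 → 48 (+1 each step).
For the photos, each term is the sum of the two before it: 5, 6, 11, 17, 28 → 45 → 73.
For the m climbed, alternating steps +5, −6, +5, −6, …: 23, 28, 22, 27, 21 → 26 → 20.
So the next two rows are 47 stops, 45 photos, 26 m climbed and 48 stops, 73 photos, 20 m climbed.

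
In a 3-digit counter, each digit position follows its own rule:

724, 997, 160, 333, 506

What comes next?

779

First digit: +2 each step, mod 10, so 7, 9, 1, 3, 5 → 7.
Second digit: 2, 9, 6, 3, 0 → 7 (−3 each step, mod 10).
Third digit — +3 each step, mod 10: 4, 7, 0, 3, 6 → 9.
Combining the parts gives 779.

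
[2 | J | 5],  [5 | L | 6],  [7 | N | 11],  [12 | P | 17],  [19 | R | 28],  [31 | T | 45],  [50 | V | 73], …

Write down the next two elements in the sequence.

First slot: each term is the sum of the two before it, so 2, 5, 7, 12, 19, 31, 50 → 81 → 131.
Letter: letters move forward 2 places in the alphabet, so J, L, N, P, R, T, V → X → Z.
Third slot: each term is the sum of the two before it; 5, 6, 11, 17, 28, 45, 73 → 118 → 191.
Putting the parts together: [81 | X | 118] and then [131 | Z | 191].

[81 | X | 118], [131 | Z | 191]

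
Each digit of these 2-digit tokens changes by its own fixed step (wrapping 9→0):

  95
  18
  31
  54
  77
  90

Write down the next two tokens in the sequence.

13 then 36

First digit — +2 each step, mod 10: 9, 1, 3, 5, 7, 9 → 1 → 3.
Second digit — +3 each step, mod 10: 5, 8, 1, 4, 7, 0 → 3 → 6.
So the next two tokens are 13 and 36.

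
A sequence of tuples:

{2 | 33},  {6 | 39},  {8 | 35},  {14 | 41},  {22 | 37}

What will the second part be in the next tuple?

Second part goes 33, 39, 35, 41, 37 → 43 (alternating steps +6, −4, +6, −4, …).

43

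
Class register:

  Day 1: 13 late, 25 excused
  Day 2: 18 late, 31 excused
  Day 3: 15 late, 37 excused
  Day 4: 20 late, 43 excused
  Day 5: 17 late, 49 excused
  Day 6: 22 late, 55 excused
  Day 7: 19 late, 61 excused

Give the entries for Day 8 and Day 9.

Late: alternating steps +5, −3, +5, −3, …; 13, 18, 15, 20, 17, 22, 19 → 24 → 21.
Excused goes 25, 31, 37, 43, 49, 55, 61 → 67 → 73 (+6 each step).
Putting the parts together: 24 late, 67 excused and then 21 late, 73 excused.

24 late, 67 excused; 21 late, 73 excused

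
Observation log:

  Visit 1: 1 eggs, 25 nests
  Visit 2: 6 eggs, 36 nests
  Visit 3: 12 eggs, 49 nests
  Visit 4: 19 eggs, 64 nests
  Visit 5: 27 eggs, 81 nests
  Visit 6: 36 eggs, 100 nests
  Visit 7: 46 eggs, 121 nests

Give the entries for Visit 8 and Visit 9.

Eggs goes 1, 6, 12, 19, 27, 36, 46 → 57 → 69 (differences are 5, 6, 7, … (increasing by 1 each time)).
For the nests, perfect squares: 5², 6², 7², …: 25, 36, 49, 64, 81, 100, 121 → 144 → 169.
Putting the parts together: 57 eggs, 144 nests and then 69 eggs, 169 nests.

57 eggs, 144 nests; 69 eggs, 169 nests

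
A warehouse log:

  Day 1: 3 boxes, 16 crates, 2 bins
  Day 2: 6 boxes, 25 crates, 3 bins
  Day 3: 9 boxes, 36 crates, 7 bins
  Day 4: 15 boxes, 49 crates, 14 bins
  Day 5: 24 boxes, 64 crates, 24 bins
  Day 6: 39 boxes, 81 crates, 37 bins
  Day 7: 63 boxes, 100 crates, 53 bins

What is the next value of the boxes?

102

Boxes: each term is the sum of the two before it, so 3, 6, 9, 15, 24, 39, 63 → 102.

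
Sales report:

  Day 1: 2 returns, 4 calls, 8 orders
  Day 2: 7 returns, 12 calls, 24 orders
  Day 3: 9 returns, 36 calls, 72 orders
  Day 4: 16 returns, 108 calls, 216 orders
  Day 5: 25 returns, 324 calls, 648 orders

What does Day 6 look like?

41 returns, 972 calls, 1944 orders

For the returns, each term is the sum of the two before it: 2, 7, 9, 16, 25 → 41.
Calls — ×3 each step: 4, 12, 36, 108, 324 → 972.
Orders: always 2 × the calls; 8, 24, 72, 216, 648 → 1944.
So the next line is 41 returns, 972 calls, 1944 orders.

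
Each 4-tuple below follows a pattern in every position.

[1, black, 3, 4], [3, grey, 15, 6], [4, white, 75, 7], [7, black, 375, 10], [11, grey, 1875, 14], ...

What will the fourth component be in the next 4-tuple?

First component — each term is the sum of the two before it: 1, 3, 4, 7, 11 → 18.
For the shade, repeats black → grey → white: black, grey, white, black, grey → white.
Third component: 3, 15, 75, 375, 1875 → 9375 (×5 each step).
Fourth component goes 4, 6, 7, 10, 14 → 21 (always 3 more than the first component).

21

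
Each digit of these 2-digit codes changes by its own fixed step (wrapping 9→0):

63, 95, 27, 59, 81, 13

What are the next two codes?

45, 77

First digit goes 6, 9, 2, 5, 8, 1 → 4 → 7 (+3 each step, mod 10).
Second digit goes 3, 5, 7, 9, 1, 3 → 5 → 7 (+2 each step, mod 10).
Putting the parts together: 45 and then 77.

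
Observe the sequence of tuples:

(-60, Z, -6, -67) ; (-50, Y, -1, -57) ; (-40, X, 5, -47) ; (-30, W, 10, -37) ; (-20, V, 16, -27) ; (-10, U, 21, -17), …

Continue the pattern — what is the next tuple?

(0, T, 27, -7)

First component: +10 each step, so -60, -50, -40, -30, -20, -10 → 0.
Letter: letters move back 1 place in the alphabet, so Z, Y, X, W, V, U → T.
Third component goes -6, -1, 5, 10, 16, 21 → 27 (alternating steps +5, +6, +5, +6, …).
Fourth component: -67, -57, -47, -37, -27, -17 → -7 (always 7 less than the first component).
Putting it together: (0, T, 27, -7).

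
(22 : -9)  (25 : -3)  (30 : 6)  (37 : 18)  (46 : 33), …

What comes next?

First slot: differences are 3, 5, 7, … (increasing by 2 each time); 22, 25, 30, 37, 46 → 57.
Second slot: differences are 6, 9, 12, … (increasing by 3 each time), so -9, -3, 6, 18, 33 → 51.
Putting it together: (57 : 51).

(57 : 51)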